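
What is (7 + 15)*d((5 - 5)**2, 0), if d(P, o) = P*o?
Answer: 0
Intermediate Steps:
(7 + 15)*d((5 - 5)**2, 0) = (7 + 15)*((5 - 5)**2*0) = 22*(0**2*0) = 22*(0*0) = 22*0 = 0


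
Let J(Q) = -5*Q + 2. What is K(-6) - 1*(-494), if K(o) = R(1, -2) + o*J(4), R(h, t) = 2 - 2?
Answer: 602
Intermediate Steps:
R(h, t) = 0
J(Q) = 2 - 5*Q
K(o) = -18*o (K(o) = 0 + o*(2 - 5*4) = 0 + o*(2 - 20) = 0 + o*(-18) = 0 - 18*o = -18*o)
K(-6) - 1*(-494) = -18*(-6) - 1*(-494) = 108 + 494 = 602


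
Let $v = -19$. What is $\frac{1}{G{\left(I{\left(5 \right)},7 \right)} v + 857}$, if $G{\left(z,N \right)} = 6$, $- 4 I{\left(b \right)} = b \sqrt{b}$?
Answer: $\frac{1}{743} \approx 0.0013459$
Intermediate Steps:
$I{\left(b \right)} = - \frac{b^{\frac{3}{2}}}{4}$ ($I{\left(b \right)} = - \frac{b \sqrt{b}}{4} = - \frac{b^{\frac{3}{2}}}{4}$)
$\frac{1}{G{\left(I{\left(5 \right)},7 \right)} v + 857} = \frac{1}{6 \left(-19\right) + 857} = \frac{1}{-114 + 857} = \frac{1}{743}$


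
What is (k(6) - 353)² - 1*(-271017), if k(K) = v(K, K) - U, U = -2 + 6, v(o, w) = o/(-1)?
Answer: 402786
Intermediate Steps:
v(o, w) = -o (v(o, w) = o*(-1) = -o)
U = 4
k(K) = -4 - K (k(K) = -K - 1*4 = -K - 4 = -4 - K)
(k(6) - 353)² - 1*(-271017) = ((-4 - 1*6) - 353)² - 1*(-271017) = ((-4 - 6) - 353)² + 271017 = (-10 - 353)² + 271017 = (-363)² + 271017 = 131769 + 271017 = 402786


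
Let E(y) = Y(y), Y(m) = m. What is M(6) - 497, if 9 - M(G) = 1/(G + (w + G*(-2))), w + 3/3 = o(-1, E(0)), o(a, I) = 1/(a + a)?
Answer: -7318/15 ≈ -487.87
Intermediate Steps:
E(y) = y
o(a, I) = 1/(2*a)
w = -3/2 (w = -1 + (½)/(-1) = -1 + (½)*(-1) = -1 - ½ = -3/2 ≈ -1.5000)
M(G) = 9 - 1/(-3/2 - G) (M(G) = 9 - 1/(G + (-3/2 + G*(-2))) = 9 - 1/(G + (-3/2 - 2*G)) = 9 - 1/(-3/2 - G))
M(6) - 497 = (29 + 18*6)/(3 + 2*6) - 497 = (29 + 108)/(3 + 12) - 497 = 137/15 - 497 = -7318/15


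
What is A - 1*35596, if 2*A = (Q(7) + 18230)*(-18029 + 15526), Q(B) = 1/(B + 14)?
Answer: -959721025/42 ≈ -2.2850e+7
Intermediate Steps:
Q(B) = 1/(14 + B)
A = -958225993/42 (A = ((1/(14 + 7) + 18230)*(-18029 + 15526))/2 = ((1/21 + 18230)*(-2503))/2 = ((382831/21)*(-2503))/2 = (½)*(-958225993/21) = -958225993/42 ≈ -2.2815e+7)
A - 1*35596 = -958225993/42 - 1*35596 = -958225993/42 - 35596 = -959721025/42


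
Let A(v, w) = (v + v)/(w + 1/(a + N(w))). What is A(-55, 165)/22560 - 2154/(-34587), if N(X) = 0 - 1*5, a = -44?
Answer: 4362771247/70086727872 ≈ 0.062248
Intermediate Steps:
N(X) = -5 (N(X) = 0 - 5 = -5)
A(v, w) = 2*v/(-1/49 + w) (A(v, w) = (v + v)/(w + 1/(-44 - 5)) = (2*v)/(w + 1/(-49)) = (2*v)/(w - 1/49) = (2*v)/(-1/49 + w) = 2*v/(-1/49 + w))
A(-55, 165)/22560 - 2154/(-34587) = (98*(-55)/(-1 + 49*165))/22560 - 2154/(-34587) = (98*(-55)/(-1 + 8085))*(1/22560) - 2154*(-1/34587) = (98*(-55)/8084)*(1/22560) + 718/11529 = (98*(-55)*(1/8084))*(1/22560) + 718/11529 = -2695/4042*1/22560 + 718/11529 = -539/18237504 + 718/11529 = 4362771247/70086727872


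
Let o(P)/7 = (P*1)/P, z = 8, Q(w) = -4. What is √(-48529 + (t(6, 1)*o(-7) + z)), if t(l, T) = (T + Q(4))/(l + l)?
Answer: I*√194091/2 ≈ 220.28*I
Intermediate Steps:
t(l, T) = (-4 + T)/(2*l) (t(l, T) = (T - 4)/(l + l) = (-4 + T)/((2*l)) = (-4 + T)*(1/(2*l)) = (-4 + T)/(2*l))
o(P) = 7 (o(P) = 7*((P*1)/P) = 7*(P/P) = 7*1 = 7)
√(-48529 + (t(6, 1)*o(-7) + z)) = √(-48529 + (((½)*(-4 + 1)/6)*7 + 8)) = √(-48529 + (((½)*(⅙)*(-3))*7 + 8)) = √(-48529 + (-¼*7 + 8)) = √(-48529 + (-7/4 + 8)) = √(-48529 + 25/4) = √(-194091/4) = I*√194091/2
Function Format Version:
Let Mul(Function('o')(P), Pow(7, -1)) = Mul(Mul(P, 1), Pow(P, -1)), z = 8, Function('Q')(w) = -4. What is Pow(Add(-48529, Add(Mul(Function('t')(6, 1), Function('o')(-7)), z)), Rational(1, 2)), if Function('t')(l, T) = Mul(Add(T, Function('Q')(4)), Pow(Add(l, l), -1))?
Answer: Mul(Rational(1, 2), I, Pow(194091, Rational(1, 2))) ≈ Mul(220.28, I)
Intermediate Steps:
Function('t')(l, T) = Mul(Rational(1, 2), Pow(l, -1), Add(-4, T)) (Function('t')(l, T) = Mul(Add(T, -4), Pow(Add(l, l), -1)) = Mul(Add(-4, T), Pow(Mul(2, l), -1)) = Mul(Add(-4, T), Mul(Rational(1, 2), Pow(l, -1))) = Mul(Rational(1, 2), Pow(l, -1), Add(-4, T)))
Function('o')(P) = 7 (Function('o')(P) = Mul(7, Mul(Mul(P, 1), Pow(P, -1))) = Mul(7, Mul(P, Pow(P, -1))) = Mul(7, 1) = 7)
Pow(Add(-48529, Add(Mul(Function('t')(6, 1), Function('o')(-7)), z)), Rational(1, 2)) = Pow(Add(-48529, Add(Mul(Mul(Rational(1, 2), Pow(6, -1), Add(-4, 1)), 7), 8)), Rational(1, 2)) = Pow(Add(-48529, Add(Mul(Mul(Rational(1, 2), Rational(1, 6), -3), 7), 8)), Rational(1, 2)) = Pow(Add(-48529, Add(Mul(Rational(-1, 4), 7), 8)), Rational(1, 2)) = Pow(Add(-48529, Add(Rational(-7, 4), 8)), Rational(1, 2)) = Pow(Add(-48529, Rational(25, 4)), Rational(1, 2)) = Pow(Rational(-194091, 4), Rational(1, 2)) = Mul(Rational(1, 2), I, Pow(194091, Rational(1, 2)))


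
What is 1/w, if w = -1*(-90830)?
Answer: 1/90830 ≈ 1.1010e-5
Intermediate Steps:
w = 90830
1/w = 1/90830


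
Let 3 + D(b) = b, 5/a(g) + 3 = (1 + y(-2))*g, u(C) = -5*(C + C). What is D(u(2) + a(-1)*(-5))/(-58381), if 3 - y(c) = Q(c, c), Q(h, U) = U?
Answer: 182/525429 ≈ 0.00034638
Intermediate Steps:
y(c) = 3 - c
u(C) = -10*C
a(g) = 5/(-3 + 6*g) (a(g) = 5/(-3 + (1 + (3 - 1*(-2)))*g) = 5/(-3 + (1 + (3 + 2))*g) = 5/(-3 + (1 + 5)*g) = 5/(-3 + 6*g))
D(b) = -3 + b
D(u(2) + a(-1)*(-5))/(-58381) = (-3 + (-10*2 + (5/(3*(-1 + 2*(-1))))*(-5)))/(-58381) = (-3 + (-20 + (5/(3*(-1 - 2)))*(-5)))*(-1/58381) = (-3 + (-20 + ((5/3)/(-3))*(-5)))*(-1/58381) = (-3 + (-20 + ((5/3)*(-⅓))*(-5)))*(-1/58381) = (-3 + (-20 - 5/9*(-5)))*(-1/58381) = (-3 + (-20 + 25/9))*(-1/58381) = (-3 - 155/9)*(-1/58381) = -182/9*(-1/58381) = 182/525429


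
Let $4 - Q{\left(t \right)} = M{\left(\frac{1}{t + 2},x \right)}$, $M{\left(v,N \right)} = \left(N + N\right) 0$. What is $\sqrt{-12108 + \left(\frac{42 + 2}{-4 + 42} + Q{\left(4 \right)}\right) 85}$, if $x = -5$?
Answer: $\frac{i \sqrt{4212718}}{19} \approx 108.03 i$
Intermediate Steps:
$M{\left(v,N \right)} = 0$ ($M{\left(v,N \right)} = 2 N 0 = 0$)
$Q{\left(t \right)} = 4$ ($Q{\left(t \right)} = 4 - 0 = 4 + 0 = 4$)
$\sqrt{-12108 + \left(\frac{42 + 2}{-4 + 42} + Q{\left(4 \right)}\right) 85} = \sqrt{-12108 + \left(\frac{42 + 2}{-4 + 42} + 4\right) 85} = \sqrt{-12108 + \left(\frac{44}{38} + 4\right) 85} = \sqrt{-12108 + \left(44 \cdot \frac{1}{38} + 4\right) 85} = \sqrt{-12108 + \left(\frac{22}{19} + 4\right) 85} = \sqrt{-12108 + \frac{98}{19} \cdot 85} = \sqrt{-12108 + \frac{8330}{19}} = \sqrt{- \frac{221722}{19}} = \frac{i \sqrt{4212718}}{19}$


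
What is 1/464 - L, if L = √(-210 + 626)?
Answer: 1/464 - 4*√26 ≈ -20.394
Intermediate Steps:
L = 4*√26 (L = √416 = 4*√26 ≈ 20.396)
1/464 - L = 1/464 - 4*√26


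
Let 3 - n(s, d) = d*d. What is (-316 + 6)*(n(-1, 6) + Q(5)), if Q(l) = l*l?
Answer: 2480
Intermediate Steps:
n(s, d) = 3 - d**2 (n(s, d) = 3 - d*d = 3 - d**2)
Q(l) = l**2
(-316 + 6)*(n(-1, 6) + Q(5)) = (-316 + 6)*((3 - 1*6**2) + 5**2) = -310*((3 - 1*36) + 25) = -310*((3 - 36) + 25) = -310*(-33 + 25) = -310*(-8) = 2480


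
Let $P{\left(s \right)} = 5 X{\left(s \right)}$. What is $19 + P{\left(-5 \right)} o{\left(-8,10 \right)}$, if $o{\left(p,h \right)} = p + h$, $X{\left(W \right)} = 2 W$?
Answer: $-81$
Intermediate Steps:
$o{\left(p,h \right)} = h + p$
$P{\left(s \right)} = 10 s$ ($P{\left(s \right)} = 5 \cdot 2 s = 10 s$)
$19 + P{\left(-5 \right)} o{\left(-8,10 \right)} = 19 + 10 \left(-5\right) \left(10 - 8\right) = 19 - 100 = -81$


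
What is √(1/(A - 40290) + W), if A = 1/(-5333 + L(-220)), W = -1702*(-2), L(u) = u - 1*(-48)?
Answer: √167455236740779682249/221796451 ≈ 58.344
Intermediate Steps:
L(u) = 48 + u (L(u) = u + 48 = 48 + u)
W = 3404
A = -1/5505 (A = 1/(-5333 + (48 - 220)) = 1/(-5333 - 172) = 1/(-5505) = -1/5505 ≈ -0.00018165)
√(1/(A - 40290) + W) = √(1/(-1/5505 - 40290) + 3404) = √(1/(-221796451/5505) + 3404) = √(-5505/221796451 + 3404) = √(754995113699/221796451) = √167455236740779682249/221796451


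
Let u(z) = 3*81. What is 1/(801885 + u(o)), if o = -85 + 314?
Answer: 1/802128 ≈ 1.2467e-6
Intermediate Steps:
o = 229
u(z) = 243
1/(801885 + u(o)) = 1/(801885 + 243) = 1/802128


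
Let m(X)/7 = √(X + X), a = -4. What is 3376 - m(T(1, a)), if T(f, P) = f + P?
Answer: 3376 - 7*I*√6 ≈ 3376.0 - 17.146*I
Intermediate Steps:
T(f, P) = P + f
m(X) = 7*√2*√X (m(X) = 7*√(X + X) = 7*√(2*X) = 7*(√2*√X) = 7*√2*√X)
3376 - m(T(1, a)) = 3376 - 7*√2*√(-4 + 1) = 3376 - 7*√2*√(-3) = 3376 - 7*√2*I*√3 = 3376 - 7*I*√6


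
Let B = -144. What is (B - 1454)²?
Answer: 2553604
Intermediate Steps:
(B - 1454)² = (-144 - 1454)² = (-1598)² = 2553604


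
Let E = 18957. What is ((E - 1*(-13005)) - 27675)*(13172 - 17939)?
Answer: -20436129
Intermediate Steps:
((E - 1*(-13005)) - 27675)*(13172 - 17939) = ((18957 - 1*(-13005)) - 27675)*(13172 - 17939) = ((18957 + 13005) - 27675)*(-4767) = (31962 - 27675)*(-4767) = 4287*(-4767) = -20436129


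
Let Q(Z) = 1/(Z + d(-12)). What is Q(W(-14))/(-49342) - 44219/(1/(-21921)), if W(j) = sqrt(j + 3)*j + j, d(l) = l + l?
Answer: 86091154736504419/88815600 - 7*I*sqrt(11)/88815600 ≈ 9.6932e+8 - 2.614e-7*I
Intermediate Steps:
d(l) = 2*l
W(j) = j + j*sqrt(3 + j) (W(j) = sqrt(3 + j)*j + j = j*sqrt(3 + j) + j = j + j*sqrt(3 + j))
Q(Z) = 1/(-24 + Z) (Q(Z) = 1/(Z + 2*(-12)) = 1/(Z - 24) = 1/(-24 + Z))
Q(W(-14))/(-49342) - 44219/(1/(-21921)) = 1/(-24 - 14*(1 + sqrt(3 - 14))*(-49342)) - 44219/(1/(-21921)) = -1/49342/(-24 - 14*(1 + sqrt(-11))) - 44219/(-1/21921) = -1/49342/(-24 - 14*(1 + I*sqrt(11))) - 44219*(-21921) = -1/49342/(-24 + (-14 - 14*I*sqrt(11))) + 969324699 = -1/49342/(-38 - 14*I*sqrt(11)) + 969324699 = -1/(49342*(-38 - 14*I*sqrt(11))) + 969324699 = 969324699 - 1/(49342*(-38 - 14*I*sqrt(11)))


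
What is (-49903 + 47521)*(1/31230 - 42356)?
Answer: 525142817963/5205 ≈ 1.0089e+8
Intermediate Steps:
(-49903 + 47521)*(1/31230 - 42356) = -2382*(1/31230 - 42356) = -2382*(-1322777879/31230) = 525142817963/5205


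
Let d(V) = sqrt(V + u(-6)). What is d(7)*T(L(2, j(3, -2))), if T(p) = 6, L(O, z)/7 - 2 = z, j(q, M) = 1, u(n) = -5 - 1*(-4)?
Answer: 6*sqrt(6) ≈ 14.697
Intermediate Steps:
u(n) = -1 (u(n) = -5 + 4 = -1)
L(O, z) = 14 + 7*z
d(V) = sqrt(-1 + V) (d(V) = sqrt(V - 1) = sqrt(-1 + V))
d(7)*T(L(2, j(3, -2))) = sqrt(-1 + 7)*6 = sqrt(6)*6 = 6*sqrt(6)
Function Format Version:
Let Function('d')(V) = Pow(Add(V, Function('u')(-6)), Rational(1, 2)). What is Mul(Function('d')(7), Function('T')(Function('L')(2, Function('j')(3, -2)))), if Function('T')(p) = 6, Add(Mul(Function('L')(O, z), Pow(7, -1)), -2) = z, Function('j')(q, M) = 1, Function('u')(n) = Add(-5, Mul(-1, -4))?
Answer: Mul(6, Pow(6, Rational(1, 2))) ≈ 14.697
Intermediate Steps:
Function('u')(n) = -1 (Function('u')(n) = Add(-5, 4) = -1)
Function('L')(O, z) = Add(14, Mul(7, z))
Function('d')(V) = Pow(Add(-1, V), Rational(1, 2)) (Function('d')(V) = Pow(Add(V, -1), Rational(1, 2)) = Pow(Add(-1, V), Rational(1, 2)))
Mul(Function('d')(7), Function('T')(Function('L')(2, Function('j')(3, -2)))) = Mul(Pow(Add(-1, 7), Rational(1, 2)), 6) = Mul(Pow(6, Rational(1, 2)), 6) = Mul(6, Pow(6, Rational(1, 2)))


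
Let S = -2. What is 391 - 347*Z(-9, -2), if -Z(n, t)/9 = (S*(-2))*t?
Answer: -24593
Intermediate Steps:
Z(n, t) = -36*t (Z(n, t) = -9*(-2*(-2))*t = -36*t)
391 - 347*Z(-9, -2) = 391 - (-12492)*(-2) = 391 - 347*72 = 391 - 24984 = -24593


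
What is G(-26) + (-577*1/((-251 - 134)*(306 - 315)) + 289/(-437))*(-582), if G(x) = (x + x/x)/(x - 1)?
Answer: 2192876489/4542615 ≈ 482.73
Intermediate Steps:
G(x) = (1 + x)/(-1 + x) (G(x) = (x + 1)/(-1 + x) = (1 + x)/(-1 + x))
G(-26) + (-577*1/((-251 - 134)*(306 - 315)) + 289/(-437))*(-582) = (1 - 26)/(-1 - 26) + (-577*1/((-251 - 134)*(306 - 315)) + 289/(-437))*(-582) = -25/(-27) + (-577/((-385*(-9))) + 289*(-1/437))*(-582) = -1/27*(-25) + (-577/3465 - 289/437)*(-582) = 25/27 + (-577*1/3465 - 289/437)*(-582) = 25/27 + (-577/3465 - 289/437)*(-582) = 25/27 - 1253534/1514205*(-582) = 25/27 + 243185596/504735 = 2192876489/4542615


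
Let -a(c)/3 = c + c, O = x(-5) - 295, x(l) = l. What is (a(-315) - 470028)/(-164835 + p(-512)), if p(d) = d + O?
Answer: 468138/165647 ≈ 2.8261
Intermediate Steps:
O = -300 (O = -5 - 295 = -300)
a(c) = -6*c (a(c) = -3*(c + c) = -6*c)
p(d) = -300 + d (p(d) = d - 300 = -300 + d)
(a(-315) - 470028)/(-164835 + p(-512)) = (-6*(-315) - 470028)/(-164835 + (-300 - 512)) = (1890 - 470028)/(-164835 - 812) = -468138/(-165647) = -468138*(-1/165647) = 468138/165647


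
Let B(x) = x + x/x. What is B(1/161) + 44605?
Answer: 7181567/161 ≈ 44606.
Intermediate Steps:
B(x) = 1 + x (B(x) = x + 1 = 1 + x)
B(1/161) + 44605 = (1 + 1/161) + 44605 = 162/161 + 44605 = 7181567/161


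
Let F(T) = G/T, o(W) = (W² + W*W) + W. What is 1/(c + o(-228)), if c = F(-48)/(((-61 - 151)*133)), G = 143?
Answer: 1353408/140402546063 ≈ 9.6395e-6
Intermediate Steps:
o(W) = W + 2*W² (o(W) = (W² + W²) + W = 2*W² + W = W + 2*W²)
F(T) = 143/T
c = 143/1353408 (c = (143/(-48))/(((-61 - 151)*133)) = (143*(-1/48))/((-212*133)) = -143/48/(-28196) = -143/48*(-1/28196) = 143/1353408 ≈ 0.00010566)
1/(c + o(-228)) = 1/(143/1353408 - 228*(1 + 2*(-228))) = 1/(143/1353408 - 228*(1 - 456)) = 1/(143/1353408 - 228*(-455)) = 1/(143/1353408 + 103740) = 1/(140402546063/1353408) = 1353408/140402546063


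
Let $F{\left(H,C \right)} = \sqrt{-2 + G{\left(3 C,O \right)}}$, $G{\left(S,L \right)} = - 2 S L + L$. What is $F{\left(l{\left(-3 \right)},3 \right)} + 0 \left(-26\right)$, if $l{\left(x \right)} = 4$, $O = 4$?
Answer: $i \sqrt{70} \approx 8.3666 i$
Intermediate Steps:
$G{\left(S,L \right)} = L - 2 L S$ ($G{\left(S,L \right)} = - 2 L S + L = L - 2 L S$)
$F{\left(H,C \right)} = \sqrt{2 - 24 C}$ ($F{\left(H,C \right)} = \sqrt{-2 + 4 \left(1 - 2 \cdot 3 C\right)} = \sqrt{-2 + 4 \left(1 - 6 C\right)} = \sqrt{-2 - \left(-4 + 24 C\right)} = \sqrt{2 - 24 C}$)
$F{\left(l{\left(-3 \right)},3 \right)} + 0 \left(-26\right) = \sqrt{2 - 72} + 0 \left(-26\right) = \sqrt{2 - 72} + 0 = \sqrt{-70} + 0 = i \sqrt{70} + 0 = i \sqrt{70}$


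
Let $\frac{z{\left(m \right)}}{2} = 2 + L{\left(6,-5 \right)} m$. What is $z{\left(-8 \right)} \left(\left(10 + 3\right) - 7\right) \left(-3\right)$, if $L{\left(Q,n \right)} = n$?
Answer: $-1512$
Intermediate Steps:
$z{\left(m \right)} = 4 - 10 m$ ($z{\left(m \right)} = 2 \left(2 - 5 m\right) = 4 - 10 m$)
$z{\left(-8 \right)} \left(\left(10 + 3\right) - 7\right) \left(-3\right) = \left(4 - -80\right) \left(\left(10 + 3\right) - 7\right) \left(-3\right) = \left(4 + 80\right) \left(13 - 7\right) \left(-3\right) = 84 \cdot 6 \left(-3\right) = 84 \left(-18\right) = -1512$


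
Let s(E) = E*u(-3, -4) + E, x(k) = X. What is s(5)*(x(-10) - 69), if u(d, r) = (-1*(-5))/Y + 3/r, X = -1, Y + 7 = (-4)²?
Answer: -5075/18 ≈ -281.94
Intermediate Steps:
Y = 9 (Y = -7 + (-4)² = -7 + 16 = 9)
x(k) = -1
u(d, r) = 5/9 + 3/r (u(d, r) = -1*(-5)/9 + 3/r = 5*(⅑) + 3/r = 5/9 + 3/r)
s(E) = 29*E/36 (s(E) = E*(5/9 + 3/(-4)) + E = E*(5/9 + 3*(-¼)) + E = E*(5/9 - ¾) + E = E*(-7/36) + E = -7*E/36 + E = 29*E/36)
s(5)*(x(-10) - 69) = ((29/36)*5)*(-1 - 69) = (145/36)*(-70) = -5075/18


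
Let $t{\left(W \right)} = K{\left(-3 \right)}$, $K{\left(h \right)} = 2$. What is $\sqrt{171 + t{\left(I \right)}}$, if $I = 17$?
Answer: $\sqrt{173} \approx 13.153$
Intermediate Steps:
$t{\left(W \right)} = 2$
$\sqrt{171 + t{\left(I \right)}} = \sqrt{171 + 2} = \sqrt{173}$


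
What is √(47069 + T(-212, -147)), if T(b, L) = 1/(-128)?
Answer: √12049662/16 ≈ 216.95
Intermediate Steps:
T(b, L) = -1/128
√(47069 + T(-212, -147)) = √(47069 - 1/128) = √(6024831/128) = √12049662/16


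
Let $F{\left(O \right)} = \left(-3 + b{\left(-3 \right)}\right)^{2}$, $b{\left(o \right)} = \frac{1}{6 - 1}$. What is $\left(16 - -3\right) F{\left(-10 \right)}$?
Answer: $\frac{3724}{25} \approx 148.96$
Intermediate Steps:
$b{\left(o \right)} = \frac{1}{5}$
$F{\left(O \right)} = \frac{196}{25}$ ($F{\left(O \right)} = \left(-3 + \frac{1}{5}\right)^{2} = \left(- \frac{14}{5}\right)^{2} = \frac{196}{25}$)
$\left(16 - -3\right) F{\left(-10 \right)} = \left(16 - -3\right) \frac{196}{25} = \left(16 + 3\right) \frac{196}{25} = 19 \cdot \frac{196}{25} = \frac{3724}{25}$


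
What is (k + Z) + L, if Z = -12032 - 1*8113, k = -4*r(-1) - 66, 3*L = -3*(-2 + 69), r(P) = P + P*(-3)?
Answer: -20286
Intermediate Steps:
r(P) = -2*P (r(P) = P - 3*P = -2*P)
L = -67 (L = (-3*(-2 + 69))/3 = (-3*67)/3 = (⅓)*(-201) = -67)
k = -74 (k = -(-8)*(-1) - 66 = -4*2 - 66 = -8 - 66 = -74)
Z = -20145 (Z = -12032 - 8113 = -20145)
(k + Z) + L = (-74 - 20145) - 67 = -20219 - 67 = -20286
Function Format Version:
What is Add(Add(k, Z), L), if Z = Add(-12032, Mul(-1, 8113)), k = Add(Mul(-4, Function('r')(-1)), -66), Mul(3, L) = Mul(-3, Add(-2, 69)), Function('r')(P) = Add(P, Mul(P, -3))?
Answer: -20286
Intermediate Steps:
Function('r')(P) = Mul(-2, P) (Function('r')(P) = Add(P, Mul(-3, P)) = Mul(-2, P))
L = -67 (L = Mul(Rational(1, 3), Mul(-3, Add(-2, 69))) = Mul(Rational(1, 3), Mul(-3, 67)) = Mul(Rational(1, 3), -201) = -67)
k = -74 (k = Add(Mul(-4, Mul(-2, -1)), -66) = Add(Mul(-4, 2), -66) = Add(-8, -66) = -74)
Z = -20145 (Z = Add(-12032, -8113) = -20145)
Add(Add(k, Z), L) = Add(Add(-74, -20145), -67) = Add(-20219, -67) = -20286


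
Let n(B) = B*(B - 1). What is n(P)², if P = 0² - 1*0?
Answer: 0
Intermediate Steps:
P = 0 (P = 0 + 0 = 0)
n(B) = B*(-1 + B)
n(P)² = (0*(-1 + 0))² = (0*(-1))² = 0² = 0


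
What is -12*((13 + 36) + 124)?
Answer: -2076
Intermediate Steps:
-12*((13 + 36) + 124) = -12*(49 + 124) = -12*173 = -2076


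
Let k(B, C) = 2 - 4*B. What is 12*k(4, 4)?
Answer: -168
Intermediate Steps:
12*k(4, 4) = 12*(2 - 4*4) = 12*(2 - 16) = 12*(-14) = -168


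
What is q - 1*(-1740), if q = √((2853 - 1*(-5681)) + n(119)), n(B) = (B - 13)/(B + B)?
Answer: 1740 + √120856281/119 ≈ 1832.4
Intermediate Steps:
n(B) = (-13 + B)/(2*B) (n(B) = (-13 + B)/((2*B)) = (-13 + B)*(1/(2*B)) = (-13 + B)/(2*B))
q = √120856281/119 (q = √((2853 - 1*(-5681)) + (½)*(-13 + 119)/119) = √((2853 + 5681) + (½)*(1/119)*106) = √(8534 + 53/119) = √(1015599/119) = √120856281/119 ≈ 92.382)
q - 1*(-1740) = √120856281/119 - 1*(-1740) = √120856281/119 + 1740 = 1740 + √120856281/119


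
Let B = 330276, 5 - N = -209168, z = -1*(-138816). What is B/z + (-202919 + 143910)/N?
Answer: 5074452367/2419713264 ≈ 2.0971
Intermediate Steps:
z = 138816
N = 209173 (N = 5 - 1*(-209168) = 5 + 209168 = 209173)
B/z + (-202919 + 143910)/N = 330276/138816 + (-202919 + 143910)/209173 = 330276*(1/138816) - 59009*1/209173 = 27523/11568 - 59009/209173 = 5074452367/2419713264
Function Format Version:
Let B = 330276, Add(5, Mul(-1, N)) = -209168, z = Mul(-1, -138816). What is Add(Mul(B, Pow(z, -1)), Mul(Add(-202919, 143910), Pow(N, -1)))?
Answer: Rational(5074452367, 2419713264) ≈ 2.0971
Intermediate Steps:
z = 138816
N = 209173 (N = Add(5, Mul(-1, -209168)) = Add(5, 209168) = 209173)
Add(Mul(B, Pow(z, -1)), Mul(Add(-202919, 143910), Pow(N, -1))) = Add(Mul(330276, Pow(138816, -1)), Mul(Add(-202919, 143910), Pow(209173, -1))) = Add(Mul(330276, Rational(1, 138816)), Mul(-59009, Rational(1, 209173))) = Add(Rational(27523, 11568), Rational(-59009, 209173)) = Rational(5074452367, 2419713264)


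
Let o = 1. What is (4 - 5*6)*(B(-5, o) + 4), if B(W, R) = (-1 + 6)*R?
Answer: -234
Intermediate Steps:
B(W, R) = 5*R
(4 - 5*6)*(B(-5, o) + 4) = (4 - 5*6)*(5*1 + 4) = (4 - 30)*(5 + 4) = -26*9 = -234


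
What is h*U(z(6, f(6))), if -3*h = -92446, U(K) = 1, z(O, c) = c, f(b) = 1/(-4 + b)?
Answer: 92446/3 ≈ 30815.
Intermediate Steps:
h = 92446/3 (h = -1/3*(-92446) = 92446/3 ≈ 30815.)
h*U(z(6, f(6))) = (92446/3)*1 = 92446/3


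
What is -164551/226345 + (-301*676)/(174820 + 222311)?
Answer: -15914868343/12841230885 ≈ -1.2394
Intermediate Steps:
-164551/226345 + (-301*676)/(174820 + 222311) = -164551*1/226345 - 203476/397131 = -164551/226345 - 203476*1/397131 = -164551/226345 - 29068/56733 = -15914868343/12841230885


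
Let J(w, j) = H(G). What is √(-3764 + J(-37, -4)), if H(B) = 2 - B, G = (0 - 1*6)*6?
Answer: 9*I*√46 ≈ 61.041*I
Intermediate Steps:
G = -36 (G = (0 - 6)*6 = -6*6 = -36)
J(w, j) = 38 (J(w, j) = 2 - 1*(-36) = 2 + 36 = 38)
√(-3764 + J(-37, -4)) = √(-3764 + 38) = √(-3726) = 9*I*√46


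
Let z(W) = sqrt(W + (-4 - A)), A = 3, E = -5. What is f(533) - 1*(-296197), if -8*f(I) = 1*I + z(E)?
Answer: 2369043/8 - I*sqrt(3)/4 ≈ 2.9613e+5 - 0.43301*I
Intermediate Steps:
z(W) = sqrt(-7 + W) (z(W) = sqrt(W + (-4 - 1*3)) = sqrt(W + (-4 - 3)) = sqrt(W - 7) = sqrt(-7 + W))
f(I) = -I/8 - I*sqrt(3)/4 (f(I) = -(1*I + sqrt(-7 - 5))/8 = -(I + sqrt(-12))/8 = -(I + 2*I*sqrt(3))/8 = -I/8 - I*sqrt(3)/4)
f(533) - 1*(-296197) = (-1/8*533 - I*sqrt(3)/4) - 1*(-296197) = (-533/8 - I*sqrt(3)/4) + 296197 = 2369043/8 - I*sqrt(3)/4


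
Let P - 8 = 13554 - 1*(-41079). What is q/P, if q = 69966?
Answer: 69966/54641 ≈ 1.2805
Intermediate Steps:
P = 54641 (P = 8 + (13554 - 1*(-41079)) = 8 + (13554 + 41079) = 8 + 54633 = 54641)
q/P = 69966/54641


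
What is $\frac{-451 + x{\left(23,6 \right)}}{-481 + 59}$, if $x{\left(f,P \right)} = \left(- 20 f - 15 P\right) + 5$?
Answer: $\frac{498}{211} \approx 2.3602$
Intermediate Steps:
$x{\left(f,P \right)} = 5 - 20 f - 15 P$
$\frac{-451 + x{\left(23,6 \right)}}{-481 + 59} = \frac{-451 - 545}{-481 + 59} = \frac{-451 - 545}{-422} = \left(-451 - 545\right) \left(- \frac{1}{422}\right) = \left(-996\right) \left(- \frac{1}{422}\right) = \frac{498}{211}$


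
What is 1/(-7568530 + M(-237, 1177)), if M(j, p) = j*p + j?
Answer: -1/7847716 ≈ -1.2743e-7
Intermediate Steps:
M(j, p) = j + j*p
1/(-7568530 + M(-237, 1177)) = 1/(-7568530 - 237*(1 + 1177)) = 1/(-7568530 - 237*1178) = 1/(-7568530 - 279186) = 1/(-7847716) = -1/7847716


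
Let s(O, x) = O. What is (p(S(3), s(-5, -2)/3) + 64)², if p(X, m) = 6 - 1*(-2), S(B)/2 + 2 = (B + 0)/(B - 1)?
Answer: 5184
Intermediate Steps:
S(B) = -4 + 2*B/(-1 + B) (S(B) = -4 + 2*((B + 0)/(B - 1)) = -4 + 2*(B/(-1 + B)) = -4 + 2*B/(-1 + B))
p(X, m) = 8 (p(X, m) = 6 + 2 = 8)
(p(S(3), s(-5, -2)/3) + 64)² = (8 + 64)² = 72² = 5184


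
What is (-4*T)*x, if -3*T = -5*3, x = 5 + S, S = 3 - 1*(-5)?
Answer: -260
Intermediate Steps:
S = 8 (S = 3 + 5 = 8)
x = 13 (x = 5 + 8 = 13)
T = 5 (T = -(-5)*3/3 = -1/3*(-15) = 5)
(-4*T)*x = -4*5*13 = -20*13 = -260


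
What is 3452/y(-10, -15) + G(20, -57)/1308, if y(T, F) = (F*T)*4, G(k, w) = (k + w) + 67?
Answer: 47221/8175 ≈ 5.7763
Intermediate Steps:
G(k, w) = 67 + k + w
y(T, F) = 4*F*T
3452/y(-10, -15) + G(20, -57)/1308 = 3452/((4*(-15)*(-10))) + (67 + 20 - 57)/1308 = 3452/600 + 30*(1/1308) = 3452*(1/600) + 5/218 = 863/150 + 5/218 = 47221/8175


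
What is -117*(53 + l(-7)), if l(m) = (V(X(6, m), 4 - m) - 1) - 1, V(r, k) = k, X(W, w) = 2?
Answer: -7254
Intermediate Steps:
l(m) = 2 - m (l(m) = ((4 - m) - 1) - 1 = (3 - m) - 1 = 2 - m)
-117*(53 + l(-7)) = -117*(53 + (2 - 1*(-7))) = -117*(53 + (2 + 7)) = -117*(53 + 9) = -117*62 = -7254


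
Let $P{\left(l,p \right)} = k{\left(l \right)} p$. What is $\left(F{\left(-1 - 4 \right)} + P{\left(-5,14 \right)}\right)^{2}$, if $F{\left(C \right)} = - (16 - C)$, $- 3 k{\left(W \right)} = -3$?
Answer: $49$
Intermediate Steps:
$k{\left(W \right)} = 1$ ($k{\left(W \right)} = \left(- \frac{1}{3}\right) \left(-3\right) = 1$)
$P{\left(l,p \right)} = p$ ($P{\left(l,p \right)} = 1 p = p$)
$F{\left(C \right)} = -16 + C$
$\left(F{\left(-1 - 4 \right)} + P{\left(-5,14 \right)}\right)^{2} = \left(\left(-16 - 5\right) + 14\right)^{2} = \left(-21 + 14\right)^{2} = \left(-7\right)^{2} = 49$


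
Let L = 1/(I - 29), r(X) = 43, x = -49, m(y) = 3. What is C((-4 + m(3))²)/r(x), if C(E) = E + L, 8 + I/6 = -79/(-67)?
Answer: 4618/201455 ≈ 0.022923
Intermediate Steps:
I = -2742/67 (I = -48 + 6*(-79/(-67)) = -48 + 6*(-79*(-1/67)) = -48 + 6*(79/67) = -48 + 474/67 = -2742/67 ≈ -40.925)
L = -67/4685 (L = 1/(-2742/67 - 29) = 1/(-4685/67) = -67/4685 ≈ -0.014301)
C(E) = -67/4685 + E (C(E) = E - 67/4685 = -67/4685 + E)
C((-4 + m(3))²)/r(x) = (-67/4685 + (-4 + 3)²)/43 = (-67/4685 + (-1)²)*(1/43) = (-67/4685 + 1)*(1/43) = (4618/4685)*(1/43) = 4618/201455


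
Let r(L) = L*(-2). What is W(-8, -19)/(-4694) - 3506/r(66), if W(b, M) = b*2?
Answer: 4114819/154902 ≈ 26.564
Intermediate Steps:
r(L) = -2*L
W(b, M) = 2*b
W(-8, -19)/(-4694) - 3506/r(66) = (2*(-8))/(-4694) - 3506/((-2*66)) = -16*(-1/4694) - 3506/(-132) = 8/2347 - 3506*(-1/132) = 8/2347 + 1753/66 = 4114819/154902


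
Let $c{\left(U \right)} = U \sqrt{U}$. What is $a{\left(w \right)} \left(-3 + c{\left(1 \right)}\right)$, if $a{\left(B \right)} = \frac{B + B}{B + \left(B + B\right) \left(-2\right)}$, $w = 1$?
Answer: $\frac{4}{3} \approx 1.3333$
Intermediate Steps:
$c{\left(U \right)} = U^{\frac{3}{2}}$
$a{\left(B \right)} = - \frac{2}{3}$ ($a{\left(B \right)} = \frac{2 B}{B + 2 B \left(-2\right)} = \frac{2 B}{B - 4 B} = \frac{2 B}{\left(-3\right) B} = 2 B \left(- \frac{1}{3 B}\right) = - \frac{2}{3}$)
$a{\left(w \right)} \left(-3 + c{\left(1 \right)}\right) = - \frac{2 \left(-3 + 1^{\frac{3}{2}}\right)}{3} = - \frac{2 \left(-3 + 1\right)}{3} = \left(- \frac{2}{3}\right) \left(-2\right) = \frac{4}{3}$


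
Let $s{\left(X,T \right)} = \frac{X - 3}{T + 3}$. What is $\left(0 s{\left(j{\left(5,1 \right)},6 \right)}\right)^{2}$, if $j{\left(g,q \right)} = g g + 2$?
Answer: $0$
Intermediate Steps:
$j{\left(g,q \right)} = 2 + g^{2}$ ($j{\left(g,q \right)} = g^{2} + 2 = 2 + g^{2}$)
$s{\left(X,T \right)} = \frac{-3 + X}{3 + T}$
$\left(0 s{\left(j{\left(5,1 \right)},6 \right)}\right)^{2} = \left(0 \frac{-3 + \left(2 + 5^{2}\right)}{3 + 6}\right)^{2} = \left(0 \frac{-3 + \left(2 + 25\right)}{9}\right)^{2} = \left(0 \frac{-3 + 27}{9}\right)^{2} = \left(0 \cdot \frac{1}{9} \cdot 24\right)^{2} = \left(0 \cdot \frac{8}{3}\right)^{2} = 0^{2} = 0$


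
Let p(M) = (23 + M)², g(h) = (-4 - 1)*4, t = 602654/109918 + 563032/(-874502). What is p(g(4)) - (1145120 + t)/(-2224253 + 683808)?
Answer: 360682563677788858/37018245412440505 ≈ 9.7434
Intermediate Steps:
t = 116283694233/24030877709 (t = 602654*(1/109918) + 563032*(-1/874502) = 301327/54959 - 281516/437251 = 116283694233/24030877709 ≈ 4.8389)
g(h) = -20 (g(h) = -5*4 = -20)
p(g(4)) - (1145120 + t)/(-2224253 + 683808) = (23 - 20)² - (1145120 + 116283694233/24030877709)/(-2224253 + 683808) = 3² - 27518354965824313/(24030877709*(-1540445)) = 9 - 27518354965824313*(-1)/(24030877709*1540445) = 9 - 1*(-27518354965824313/37018245412440505) = 9 + 27518354965824313/37018245412440505 = 360682563677788858/37018245412440505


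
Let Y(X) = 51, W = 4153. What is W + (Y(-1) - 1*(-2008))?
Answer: 6212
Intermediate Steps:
W + (Y(-1) - 1*(-2008)) = 4153 + (51 - 1*(-2008)) = 4153 + (51 + 2008) = 4153 + 2059 = 6212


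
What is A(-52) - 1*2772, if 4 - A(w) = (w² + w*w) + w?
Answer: -8124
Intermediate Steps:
A(w) = 4 - w - 2*w² (A(w) = 4 - ((w² + w*w) + w) = 4 - ((w² + w²) + w) = 4 - (2*w² + w) = 4 - (w + 2*w²) = 4 + (-w - 2*w²) = 4 - w - 2*w²)
A(-52) - 1*2772 = (4 - 1*(-52) - 2*(-52)²) - 1*2772 = (4 + 52 - 2*2704) - 2772 = (4 + 52 - 5408) - 2772 = -5352 - 2772 = -8124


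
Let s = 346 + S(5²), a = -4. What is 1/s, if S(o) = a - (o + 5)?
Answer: 1/312 ≈ 0.0032051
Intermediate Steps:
S(o) = -9 - o (S(o) = -4 - (o + 5) = -4 - (5 + o) = -4 + (-5 - o) = -9 - o)
s = 312 (s = 346 + (-9 - 1*5²) = 346 + (-9 - 1*25) = 346 + (-9 - 25) = 346 - 34 = 312)
1/s = 1/312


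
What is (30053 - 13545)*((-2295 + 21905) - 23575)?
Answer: -65454220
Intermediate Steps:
(30053 - 13545)*((-2295 + 21905) - 23575) = 16508*(19610 - 23575) = 16508*(-3965) = -65454220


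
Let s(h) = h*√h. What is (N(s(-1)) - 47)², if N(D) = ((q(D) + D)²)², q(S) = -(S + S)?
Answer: 2116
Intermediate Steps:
q(S) = -2*S
s(h) = h^(3/2)
N(D) = D⁴ (N(D) = ((-2*D + D)²)² = ((-D)²)² = (D²)² = D⁴)
(N(s(-1)) - 47)² = (((-1)^(3/2))⁴ - 47)² = ((-I)⁴ - 47)² = (1 - 47)² = (-46)² = 2116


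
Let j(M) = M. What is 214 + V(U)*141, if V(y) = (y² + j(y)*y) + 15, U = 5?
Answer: 9379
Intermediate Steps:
V(y) = 15 + 2*y² (V(y) = (y² + y*y) + 15 = (y² + y²) + 15 = 2*y² + 15 = 15 + 2*y²)
214 + V(U)*141 = 214 + (15 + 2*5²)*141 = 214 + (15 + 2*25)*141 = 214 + (15 + 50)*141 = 214 + 65*141 = 214 + 9165 = 9379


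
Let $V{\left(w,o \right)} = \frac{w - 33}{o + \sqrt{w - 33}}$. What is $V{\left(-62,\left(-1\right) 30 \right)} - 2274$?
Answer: $- \frac{451956}{199} + \frac{19 i \sqrt{95}}{199} \approx -2271.1 + 0.9306 i$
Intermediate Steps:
$V{\left(w,o \right)} = \frac{-33 + w}{o + \sqrt{-33 + w}}$
$V{\left(-62,\left(-1\right) 30 \right)} - 2274 = \frac{-33 - 62}{\left(-1\right) 30 + \sqrt{-33 - 62}} - 2274 = \frac{1}{-30 + \sqrt{-95}} \left(-95\right) - 2274 = \frac{1}{-30 + i \sqrt{95}} \left(-95\right) - 2274 = - \frac{95}{-30 + i \sqrt{95}} - 2274 = -2274 - \frac{95}{-30 + i \sqrt{95}}$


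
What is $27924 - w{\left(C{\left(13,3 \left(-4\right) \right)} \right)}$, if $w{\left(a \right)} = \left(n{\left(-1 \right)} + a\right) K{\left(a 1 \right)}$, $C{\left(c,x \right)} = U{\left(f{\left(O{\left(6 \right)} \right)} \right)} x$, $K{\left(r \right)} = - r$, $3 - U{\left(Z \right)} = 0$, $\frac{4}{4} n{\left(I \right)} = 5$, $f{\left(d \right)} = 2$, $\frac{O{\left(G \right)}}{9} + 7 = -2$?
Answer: $29040$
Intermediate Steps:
$O{\left(G \right)} = -81$ ($O{\left(G \right)} = -63 + 9 \left(-2\right) = -63 - 18 = -81$)
$n{\left(I \right)} = 5$
$U{\left(Z \right)} = 3$ ($U{\left(Z \right)} = 3 - 0 = 3 + 0 = 3$)
$C{\left(c,x \right)} = 3 x$
$w{\left(a \right)} = - a \left(5 + a\right)$ ($w{\left(a \right)} = \left(5 + a\right) \left(- a 1\right) = \left(5 + a\right) \left(- a\right) = - a \left(5 + a\right)$)
$27924 - w{\left(C{\left(13,3 \left(-4\right) \right)} \right)} = 27924 - - 3 \cdot 3 \left(-4\right) \left(5 + 3 \cdot 3 \left(-4\right)\right) = 27924 - - 3 \left(-12\right) \left(5 + 3 \left(-12\right)\right) = 27924 - \left(-1\right) \left(-36\right) \left(5 - 36\right) = 27924 - \left(-1\right) \left(-36\right) \left(-31\right) = 27924 - -1116 = 27924 + 1116 = 29040$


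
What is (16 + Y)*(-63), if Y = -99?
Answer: 5229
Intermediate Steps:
(16 + Y)*(-63) = (16 - 99)*(-63) = -83*(-63) = 5229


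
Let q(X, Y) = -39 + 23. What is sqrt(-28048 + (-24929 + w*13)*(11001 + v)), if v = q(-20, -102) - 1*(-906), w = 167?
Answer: I*sqrt(270643426) ≈ 16451.0*I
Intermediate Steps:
q(X, Y) = -16
v = 890 (v = -16 - 1*(-906) = -16 + 906 = 890)
sqrt(-28048 + (-24929 + w*13)*(11001 + v)) = sqrt(-28048 + (-24929 + 167*13)*(11001 + 890)) = sqrt(-28048 + (-24929 + 2171)*11891) = sqrt(-28048 - 22758*11891) = sqrt(-28048 - 270615378) = sqrt(-270643426) = I*sqrt(270643426)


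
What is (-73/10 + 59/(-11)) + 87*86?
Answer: 821627/110 ≈ 7469.3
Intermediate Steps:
(-73/10 + 59/(-11)) + 87*86 = (-73*⅒ + 59*(-1/11)) + 7482 = (-73/10 - 59/11) + 7482 = -1393/110 + 7482 = 821627/110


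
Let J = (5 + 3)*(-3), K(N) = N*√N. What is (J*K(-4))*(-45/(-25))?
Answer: 1728*I/5 ≈ 345.6*I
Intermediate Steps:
K(N) = N^(3/2)
J = -24 (J = 8*(-3) = -24)
(J*K(-4))*(-45/(-25)) = (-(-192)*I)*(-45/(-25)) = (-(-192)*I)*(-45*(-1/25)) = (192*I)*(9/5) = 1728*I/5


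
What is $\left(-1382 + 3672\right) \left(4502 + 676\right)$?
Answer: $11857620$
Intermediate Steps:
$\left(-1382 + 3672\right) \left(4502 + 676\right) = 2290 \cdot 5178 = 11857620$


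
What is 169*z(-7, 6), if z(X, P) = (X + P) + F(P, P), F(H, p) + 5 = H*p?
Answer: 5070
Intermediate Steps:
F(H, p) = -5 + H*p
z(X, P) = -5 + P + X + P² (z(X, P) = (X + P) + (-5 + P*P) = (P + X) + (-5 + P²) = -5 + P + X + P²)
169*z(-7, 6) = 169*(-5 + 6 - 7 + 6²) = 169*(-5 + 6 - 7 + 36) = 169*30 = 5070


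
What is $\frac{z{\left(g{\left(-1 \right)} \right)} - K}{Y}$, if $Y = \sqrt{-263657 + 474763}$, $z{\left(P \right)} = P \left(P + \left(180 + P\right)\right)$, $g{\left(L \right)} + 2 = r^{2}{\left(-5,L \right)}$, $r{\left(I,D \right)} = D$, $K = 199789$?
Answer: $- \frac{199967 \sqrt{211106}}{211106} \approx -435.22$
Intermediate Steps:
$g{\left(L \right)} = -2 + L^{2}$
$z{\left(P \right)} = P \left(180 + 2 P\right)$
$Y = \sqrt{211106} \approx 459.46$
$\frac{z{\left(g{\left(-1 \right)} \right)} - K}{Y} = \frac{2 \left(-2 + \left(-1\right)^{2}\right) \left(90 - \left(2 - \left(-1\right)^{2}\right)\right) - 199789}{\sqrt{211106}} = \left(2 \left(-2 + 1\right) \left(90 + \left(-2 + 1\right)\right) - 199789\right) \frac{\sqrt{211106}}{211106} = \left(2 \left(-1\right) \left(90 - 1\right) - 199789\right) \frac{\sqrt{211106}}{211106} = \left(2 \left(-1\right) 89 - 199789\right) \frac{\sqrt{211106}}{211106} = \left(-178 - 199789\right) \frac{\sqrt{211106}}{211106} = - 199967 \frac{\sqrt{211106}}{211106} = - \frac{199967 \sqrt{211106}}{211106}$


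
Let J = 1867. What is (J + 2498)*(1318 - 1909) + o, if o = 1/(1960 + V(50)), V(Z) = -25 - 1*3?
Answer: -4984009379/1932 ≈ -2.5797e+6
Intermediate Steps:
V(Z) = -28 (V(Z) = -25 - 3 = -28)
o = 1/1932 (o = 1/(1960 - 28) = 1/1932 ≈ 0.00051760)
(J + 2498)*(1318 - 1909) + o = (1867 + 2498)*(1318 - 1909) + 1/1932 = 4365*(-591) + 1/1932 = -2579715 + 1/1932 = -4984009379/1932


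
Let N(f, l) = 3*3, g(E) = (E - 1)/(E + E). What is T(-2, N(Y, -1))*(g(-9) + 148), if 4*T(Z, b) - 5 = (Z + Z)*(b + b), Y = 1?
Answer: -89579/36 ≈ -2488.3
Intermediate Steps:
g(E) = (-1 + E)/(2*E) (g(E) = (-1 + E)/((2*E)) = (-1 + E)*(1/(2*E)) = (-1 + E)/(2*E))
N(f, l) = 9
T(Z, b) = 5/4 + Z*b (T(Z, b) = 5/4 + ((Z + Z)*(b + b))/4 = 5/4 + ((2*Z)*(2*b))/4 = 5/4 + (4*Z*b)/4 = 5/4 + Z*b)
T(-2, N(Y, -1))*(g(-9) + 148) = (5/4 - 2*9)*((1/2)*(-1 - 9)/(-9) + 148) = (5/4 - 18)*((1/2)*(-1/9)*(-10) + 148) = -67*(5/9 + 148)/4 = -67/4*1337/9 = -89579/36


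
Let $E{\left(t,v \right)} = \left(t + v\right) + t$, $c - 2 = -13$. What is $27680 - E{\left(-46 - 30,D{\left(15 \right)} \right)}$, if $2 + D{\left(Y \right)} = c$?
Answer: $27845$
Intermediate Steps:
$c = -11$ ($c = 2 - 13 = -11$)
$D{\left(Y \right)} = -13$ ($D{\left(Y \right)} = -2 - 11 = -13$)
$E{\left(t,v \right)} = v + 2 t$
$27680 - E{\left(-46 - 30,D{\left(15 \right)} \right)} = 27680 - \left(-13 + 2 \left(-46 - 30\right)\right) = 27680 - \left(-13 + 2 \left(-76\right)\right) = 27680 - \left(-13 - 152\right) = 27680 - -165 = 27680 + 165 = 27845$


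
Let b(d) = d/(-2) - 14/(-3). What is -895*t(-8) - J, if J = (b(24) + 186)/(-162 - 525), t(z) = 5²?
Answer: -46114339/2061 ≈ -22375.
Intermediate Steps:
b(d) = 14/3 - d/2 (b(d) = d*(-½) - 14*(-⅓) = -d/2 + 14/3 = 14/3 - d/2)
t(z) = 25
J = -536/2061 (J = ((14/3 - ½*24) + 186)/(-162 - 525) = ((14/3 - 12) + 186)/(-687) = (-22/3 + 186)*(-1/687) = (536/3)*(-1/687) = -536/2061 ≈ -0.26007)
-895*t(-8) - J = -895*25 - 1*(-536/2061) = -22375 + 536/2061 = -46114339/2061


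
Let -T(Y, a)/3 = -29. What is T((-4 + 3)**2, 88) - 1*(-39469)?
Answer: 39556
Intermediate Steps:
T(Y, a) = 87 (T(Y, a) = -3*(-29) = 87)
T((-4 + 3)**2, 88) - 1*(-39469) = 87 - 1*(-39469) = 87 + 39469 = 39556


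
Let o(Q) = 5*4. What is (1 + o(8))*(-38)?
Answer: -798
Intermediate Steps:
o(Q) = 20
(1 + o(8))*(-38) = (1 + 20)*(-38) = 21*(-38) = -798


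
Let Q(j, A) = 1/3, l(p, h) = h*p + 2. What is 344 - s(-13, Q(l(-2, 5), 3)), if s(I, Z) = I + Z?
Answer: 1070/3 ≈ 356.67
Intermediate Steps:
l(p, h) = 2 + h*p
Q(j, A) = 1/3
344 - s(-13, Q(l(-2, 5), 3)) = 344 - (-13 + 1/3) = 344 - 1*(-38/3) = 344 + 38/3 = 1070/3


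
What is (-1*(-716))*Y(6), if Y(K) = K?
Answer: 4296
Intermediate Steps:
(-1*(-716))*Y(6) = -1*(-716)*6 = 716*6 = 4296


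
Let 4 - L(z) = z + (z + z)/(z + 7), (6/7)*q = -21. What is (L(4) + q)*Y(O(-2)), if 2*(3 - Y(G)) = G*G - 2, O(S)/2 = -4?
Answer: 7770/11 ≈ 706.36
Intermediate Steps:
q = -49/2 (q = (7/6)*(-21) = -49/2 ≈ -24.500)
O(S) = -8 (O(S) = 2*(-4) = -8)
L(z) = 4 - z - 2*z/(7 + z) (L(z) = 4 - (z + (z + z)/(z + 7)) = 4 - (z + (2*z)/(7 + z)) = 4 - (z + 2*z/(7 + z)) = 4 + (-z - 2*z/(7 + z)) = 4 - z - 2*z/(7 + z))
Y(G) = 4 - G²/2 (Y(G) = 3 - (G*G - 2)/2 = 3 - (G² - 2)/2 = 3 - (-2 + G²)/2 = 3 + (1 - G²/2) = 4 - G²/2)
(L(4) + q)*Y(O(-2)) = ((28 - 1*4² - 5*4)/(7 + 4) - 49/2)*(4 - ½*(-8)²) = ((28 - 1*16 - 20)/11 - 49/2)*(4 - ½*64) = ((28 - 16 - 20)/11 - 49/2)*(4 - 32) = ((1/11)*(-8) - 49/2)*(-28) = (-8/11 - 49/2)*(-28) = -555/22*(-28) = 7770/11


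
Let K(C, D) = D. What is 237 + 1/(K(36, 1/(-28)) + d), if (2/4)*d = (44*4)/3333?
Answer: 149025/593 ≈ 251.31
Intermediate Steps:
d = 32/303 (d = 2*((44*4)/3333) = 2*(176*(1/3333)) = 2*(16/303) = 32/303 ≈ 0.10561)
237 + 1/(K(36, 1/(-28)) + d) = 237 + 1/(1/(-28) + 32/303) = 237 + 1/(-1/28 + 32/303) = 237 + 1/(593/8484) = 237 + 8484/593 = 149025/593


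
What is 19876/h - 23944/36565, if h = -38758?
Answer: -827393746/708593135 ≈ -1.1677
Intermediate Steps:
19876/h - 23944/36565 = 19876/(-38758) - 23944/36565 = 19876*(-1/38758) - 23944*1/36565 = -9938/19379 - 23944/36565 = -827393746/708593135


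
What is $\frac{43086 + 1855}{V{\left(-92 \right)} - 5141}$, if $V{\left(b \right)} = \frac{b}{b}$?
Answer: $- \frac{44941}{5140} \approx -8.7434$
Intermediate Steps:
$V{\left(b \right)} = 1$
$\frac{43086 + 1855}{V{\left(-92 \right)} - 5141} = \frac{43086 + 1855}{1 - 5141} = \frac{44941}{-5140} = 44941 \left(- \frac{1}{5140}\right) = - \frac{44941}{5140}$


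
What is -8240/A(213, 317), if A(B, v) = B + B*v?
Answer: -4120/33867 ≈ -0.12165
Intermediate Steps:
-8240/A(213, 317) = -8240*1/(213*(1 + 317)) = -8240/(213*318) = -8240/67734 = -8240*1/67734 = -4120/33867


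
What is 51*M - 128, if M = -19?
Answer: -1097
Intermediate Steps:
51*M - 128 = 51*(-19) - 128 = -969 - 128 = -1097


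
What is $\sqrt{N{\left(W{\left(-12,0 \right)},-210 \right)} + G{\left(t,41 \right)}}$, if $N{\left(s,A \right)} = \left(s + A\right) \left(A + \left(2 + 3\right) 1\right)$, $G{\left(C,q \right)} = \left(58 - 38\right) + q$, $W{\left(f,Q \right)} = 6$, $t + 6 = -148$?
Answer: $\sqrt{41881} \approx 204.65$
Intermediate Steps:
$t = -154$ ($t = -6 - 148 = -154$)
$G{\left(C,q \right)} = 20 + q$
$N{\left(s,A \right)} = \left(5 + A\right) \left(A + s\right)$ ($N{\left(s,A \right)} = \left(A + s\right) \left(A + 5 \cdot 1\right) = \left(A + s\right) \left(A + 5\right) = \left(A + s\right) \left(5 + A\right) = \left(5 + A\right) \left(A + s\right)$)
$\sqrt{N{\left(W{\left(-12,0 \right)},-210 \right)} + G{\left(t,41 \right)}} = \sqrt{\left(\left(-210\right)^{2} + 5 \left(-210\right) + 5 \cdot 6 - 1260\right) + \left(20 + 41\right)} = \sqrt{\left(44100 - 1050 + 30 - 1260\right) + 61} = \sqrt{41820 + 61} = \sqrt{41881}$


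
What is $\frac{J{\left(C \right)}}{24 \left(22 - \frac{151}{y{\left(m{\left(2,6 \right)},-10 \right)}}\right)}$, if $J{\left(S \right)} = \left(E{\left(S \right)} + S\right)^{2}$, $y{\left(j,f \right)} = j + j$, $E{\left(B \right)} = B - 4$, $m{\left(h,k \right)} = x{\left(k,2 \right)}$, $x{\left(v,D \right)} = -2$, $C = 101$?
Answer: $\frac{6534}{239} \approx 27.339$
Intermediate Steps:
$m{\left(h,k \right)} = -2$
$E{\left(B \right)} = -4 + B$
$y{\left(j,f \right)} = 2 j$
$J{\left(S \right)} = \left(-4 + 2 S\right)^{2}$ ($J{\left(S \right)} = \left(\left(-4 + S\right) + S\right)^{2} = \left(-4 + 2 S\right)^{2}$)
$\frac{J{\left(C \right)}}{24 \left(22 - \frac{151}{y{\left(m{\left(2,6 \right)},-10 \right)}}\right)} = \frac{4 \left(-2 + 101\right)^{2}}{24 \left(22 - \frac{151}{2 \left(-2\right)}\right)} = \frac{4 \cdot 99^{2}}{24 \left(22 - \frac{151}{-4}\right)} = \frac{4 \cdot 9801}{24 \left(22 - - \frac{151}{4}\right)} = \frac{39204}{24 \left(22 + \frac{151}{4}\right)} = \frac{39204}{24 \cdot \frac{239}{4}} = \frac{39204}{1434} = 39204 \cdot \frac{1}{1434} = \frac{6534}{239}$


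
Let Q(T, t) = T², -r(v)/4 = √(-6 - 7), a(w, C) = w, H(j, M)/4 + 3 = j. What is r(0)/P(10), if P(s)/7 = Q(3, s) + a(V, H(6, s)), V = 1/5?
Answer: -10*I*√13/161 ≈ -0.22395*I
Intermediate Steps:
H(j, M) = -12 + 4*j
V = ⅕ (V = 1*(⅕) = ⅕ ≈ 0.20000)
r(v) = -4*I*√13 (r(v) = -4*√(-6 - 7) = -4*I*√13)
P(s) = 322/5 (P(s) = 7*(3² + ⅕) = 7*(9 + ⅕) = 7*(46/5) = 322/5)
r(0)/P(10) = (-4*I*√13)/(322/5) = -4*I*√13*(5/322) = -10*I*√13/161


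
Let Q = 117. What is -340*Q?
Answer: -39780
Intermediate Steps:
-340*Q = -340*117 = -39780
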